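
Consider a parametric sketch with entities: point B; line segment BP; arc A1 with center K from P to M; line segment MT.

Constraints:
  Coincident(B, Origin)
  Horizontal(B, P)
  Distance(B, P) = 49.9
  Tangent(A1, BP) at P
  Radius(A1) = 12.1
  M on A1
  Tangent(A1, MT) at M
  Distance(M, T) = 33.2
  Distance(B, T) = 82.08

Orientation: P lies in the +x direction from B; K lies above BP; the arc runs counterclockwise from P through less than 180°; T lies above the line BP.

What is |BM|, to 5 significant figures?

61.960

B is at the origin; B and P share the same y with |BP| = 49.9 and P on the +x side, so P = (49.900, 0.0000). Since A1 is tangent to BP there, KP ⟂ BP, so K = P + (0, 12.1) = (49.900, 12.100). Since KM ⟂ MT (tangency), |KT| = √(12.1² + 33.2²) = 35.336 regardless of where M sits on A1. So T lies on both circle(B, 82.08) and circle(K, 35.336); the above-BP intersection is T = (71.742, 39.877). M is the foot of the tangent from T: M = (61.398, 8.3299).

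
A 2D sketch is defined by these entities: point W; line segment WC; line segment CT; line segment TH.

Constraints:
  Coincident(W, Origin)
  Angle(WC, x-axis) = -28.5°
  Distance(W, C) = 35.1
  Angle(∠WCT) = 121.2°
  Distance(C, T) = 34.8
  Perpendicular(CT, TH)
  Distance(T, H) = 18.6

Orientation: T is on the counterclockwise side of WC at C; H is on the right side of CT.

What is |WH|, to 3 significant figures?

71.9

W is at the origin; WC runs at -28.5° with length 35.1, so C = 35.1·(cos -28.5°, sin -28.5°) = (30.8, -16.7). ∠WCT = 121.2°, so CT runs at -28.5° + (180° − 121.2°) = 30.3° from the x-axis; with |CT| = 34.8, T = C + 34.8·(cos 30.3°, sin 30.3°) = (60.9, 0.809). CT is perpendicular to TH; with |TH| = 18.6 on the right of CT, H = T + 18.6·(0.505, -0.863) = (70.3, -15.2). Then |WH| = |H − W| = 71.9.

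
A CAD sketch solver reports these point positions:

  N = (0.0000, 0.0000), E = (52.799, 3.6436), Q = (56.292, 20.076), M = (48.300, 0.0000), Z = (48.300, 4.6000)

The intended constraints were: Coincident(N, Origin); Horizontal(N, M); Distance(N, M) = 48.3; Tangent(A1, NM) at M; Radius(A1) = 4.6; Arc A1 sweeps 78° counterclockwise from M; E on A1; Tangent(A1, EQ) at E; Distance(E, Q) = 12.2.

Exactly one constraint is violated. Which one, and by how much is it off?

Distance(E, Q) = 12.2 — off by 4.60.

N = (0.00, 0.00) ✓; N.y = 0.00, M.y = 0.00 ✓; |NM| = 48.30 ✓; ∠(ZM, MN) = 90.00° ✓; |ZM| = 4.600 ✓; bearing(Z→E) − bearing(Z→M) = 78.00° ✓; |ZE| = 4.600 ✓; ∠(ZE, EQ) = 90.00° ✓; |EQ| = 16.80 ✗.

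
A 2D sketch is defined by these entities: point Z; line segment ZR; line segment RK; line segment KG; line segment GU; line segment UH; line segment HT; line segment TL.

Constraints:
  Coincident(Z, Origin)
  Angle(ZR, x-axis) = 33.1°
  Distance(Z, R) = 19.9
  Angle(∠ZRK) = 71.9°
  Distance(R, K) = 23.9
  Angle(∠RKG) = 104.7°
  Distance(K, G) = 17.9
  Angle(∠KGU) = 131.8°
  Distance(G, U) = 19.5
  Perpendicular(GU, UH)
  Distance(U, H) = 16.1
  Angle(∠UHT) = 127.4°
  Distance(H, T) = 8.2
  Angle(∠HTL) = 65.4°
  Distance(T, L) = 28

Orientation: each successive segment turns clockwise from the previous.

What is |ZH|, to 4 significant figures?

6.087

Z is at the origin; ZR runs at 33.1° with length 19.9, so R = (16.67, 10.87). ∠ZRK = 71.9° gives RK at -75.00° from the x-axis; with |RK| = 23.9, K = (22.86, -12.22). ∠RKG = 104.7° gives KG at -150.3° from the x-axis; with |KG| = 17.9, G = (7.308, -21.09). ∠KGU = 131.8° gives GU at 161.5° from the x-axis; with |GU| = 19.5, U = (-11.18, -14.90). GU ⟂ UH, so UH runs at 71.50°; with |UH| = 16.1, H = (-6.076, 0.3685). Then |ZH| = |H − Z| = 6.087.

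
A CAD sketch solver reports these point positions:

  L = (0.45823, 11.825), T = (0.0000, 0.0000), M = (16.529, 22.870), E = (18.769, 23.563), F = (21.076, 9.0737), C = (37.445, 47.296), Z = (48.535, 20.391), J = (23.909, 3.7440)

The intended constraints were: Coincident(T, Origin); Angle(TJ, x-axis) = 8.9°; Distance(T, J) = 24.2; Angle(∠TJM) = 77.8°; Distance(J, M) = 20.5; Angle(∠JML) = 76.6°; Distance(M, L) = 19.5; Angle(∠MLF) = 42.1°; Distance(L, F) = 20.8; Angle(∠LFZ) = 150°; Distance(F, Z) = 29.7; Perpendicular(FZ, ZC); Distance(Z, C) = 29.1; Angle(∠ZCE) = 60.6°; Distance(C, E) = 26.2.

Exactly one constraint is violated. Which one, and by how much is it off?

Distance(C, E) = 26.2 — off by 4.00.

T = (0.00, 0.00) ✓; TJ at 8.900° ✓; |TJ| = 24.20 ✓; ∠TJM = 77.80° ✓; |JM| = 20.50 ✓; ∠JML = 76.60° ✓; |ML| = 19.50 ✓; ∠MLF = 42.10° ✓; |LF| = 20.80 ✓; ∠LFZ = 150.0° ✓; |FZ| = 29.70 ✓; ∠(FZ, ZC) = 90.00° ✓; |ZC| = 29.10 ✓; ∠ZCE = 60.60° ✓; |CE| = 30.20 ✗.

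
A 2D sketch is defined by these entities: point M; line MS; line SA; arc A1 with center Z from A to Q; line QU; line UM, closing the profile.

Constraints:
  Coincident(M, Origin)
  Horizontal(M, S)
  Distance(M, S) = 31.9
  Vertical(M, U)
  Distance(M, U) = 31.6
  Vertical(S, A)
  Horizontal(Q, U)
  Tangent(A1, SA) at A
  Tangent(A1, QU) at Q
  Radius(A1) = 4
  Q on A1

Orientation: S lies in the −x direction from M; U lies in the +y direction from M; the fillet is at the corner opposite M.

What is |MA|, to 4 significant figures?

42.18

M is at the origin; M and S share the same y with |MS| = 31.9 and S on the −x side, so S = (-31.90, 0.000). MU is vertical with |MU| = 31.6 and U on the +y side, so U = (0.000, 31.60). The virtual corner opposite M is at (-31.90, 31.60). Tangency of A1 to SA means the radius ZA is perpendicular to SA and the tangent condition forces ZQ to be normal to QU, with radius 4.0, so the center Z sits 4.0 in from both sides at Z = (-27.90, 27.60). That places the tangent points at A = (-31.90, 27.60) on SA and Q = (-27.90, 31.60) on QU. Then |MA| = |A − M| = 42.18.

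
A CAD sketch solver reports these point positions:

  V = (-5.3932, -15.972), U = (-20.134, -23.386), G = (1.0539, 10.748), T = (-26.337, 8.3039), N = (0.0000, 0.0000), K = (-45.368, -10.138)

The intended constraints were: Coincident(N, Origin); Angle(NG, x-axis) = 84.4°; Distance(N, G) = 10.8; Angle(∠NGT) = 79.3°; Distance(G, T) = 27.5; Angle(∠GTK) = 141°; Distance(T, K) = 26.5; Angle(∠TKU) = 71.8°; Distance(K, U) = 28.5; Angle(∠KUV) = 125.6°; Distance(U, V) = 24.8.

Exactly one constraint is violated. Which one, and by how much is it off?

Distance(U, V) = 24.8 — off by 8.30.

N = (0.00, 0.00) ✓; NG at 84.40° ✓; |NG| = 10.80 ✓; ∠NGT = 79.30° ✓; |GT| = 27.50 ✓; ∠GTK = 141.0° ✓; |TK| = 26.50 ✓; ∠TKU = 71.80° ✓; |KU| = 28.50 ✓; ∠KUV = 125.6° ✓; |UV| = 16.50 ✗.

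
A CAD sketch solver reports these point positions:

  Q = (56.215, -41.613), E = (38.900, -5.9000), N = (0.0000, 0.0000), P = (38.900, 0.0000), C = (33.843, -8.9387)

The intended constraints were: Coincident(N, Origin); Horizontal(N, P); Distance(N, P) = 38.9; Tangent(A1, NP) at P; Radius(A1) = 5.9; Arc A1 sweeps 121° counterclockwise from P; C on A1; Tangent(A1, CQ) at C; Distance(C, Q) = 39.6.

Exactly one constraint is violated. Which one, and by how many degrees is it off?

Tangent(A1, CQ) at C — off by 3.40°.

N = (0.00, 0.00) ✓; N.y = 0.00, P.y = 0.00 ✓; |NP| = 38.90 ✓; ∠(EP, PN) = 90.00° ✓; |EP| = 5.900 ✓; bearing(E→C) − bearing(E→P) = 121.0° ✓; |EC| = 5.900 ✓; ∠(EC, CQ) = 86.60° ✗; |CQ| = 39.60 ✓.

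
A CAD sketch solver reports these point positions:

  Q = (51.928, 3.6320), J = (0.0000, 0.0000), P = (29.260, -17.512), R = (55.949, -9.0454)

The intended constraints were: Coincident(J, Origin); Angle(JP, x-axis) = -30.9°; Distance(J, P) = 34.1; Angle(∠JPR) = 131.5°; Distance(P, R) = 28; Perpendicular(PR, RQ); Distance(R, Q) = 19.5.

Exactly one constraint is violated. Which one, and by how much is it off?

Distance(R, Q) = 19.5 — off by 6.20.

J = (0.00, 0.00) ✓; JP at -30.90° ✓; |JP| = 34.10 ✓; ∠JPR = 131.5° ✓; |PR| = 28.00 ✓; ∠(PR, RQ) = 90.00° ✓; |RQ| = 13.30 ✗.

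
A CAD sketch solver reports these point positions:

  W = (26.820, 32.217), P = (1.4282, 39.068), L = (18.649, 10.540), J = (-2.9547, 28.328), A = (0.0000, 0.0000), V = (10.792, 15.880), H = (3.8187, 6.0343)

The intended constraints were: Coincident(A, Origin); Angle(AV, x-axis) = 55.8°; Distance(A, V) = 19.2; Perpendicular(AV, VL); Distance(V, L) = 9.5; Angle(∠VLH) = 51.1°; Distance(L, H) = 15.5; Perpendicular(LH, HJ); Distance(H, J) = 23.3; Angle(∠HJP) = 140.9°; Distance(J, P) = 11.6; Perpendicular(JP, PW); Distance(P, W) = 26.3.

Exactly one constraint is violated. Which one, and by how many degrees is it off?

Perpendicular(JP, PW) — off by 7.10°.

A = (0.00, 0.00) ✓; AV at 55.80° ✓; |AV| = 19.20 ✓; ∠(AV, VL) = 90.00° ✓; |VL| = 9.500 ✓; ∠VLH = 51.10° ✓; |LH| = 15.50 ✓; ∠(LH, HJ) = 90.00° ✓; |HJ| = 23.30 ✓; ∠HJP = 140.9° ✓; |JP| = 11.60 ✓; ∠(JP, PW) = 82.90° ✗; |PW| = 26.30 ✓.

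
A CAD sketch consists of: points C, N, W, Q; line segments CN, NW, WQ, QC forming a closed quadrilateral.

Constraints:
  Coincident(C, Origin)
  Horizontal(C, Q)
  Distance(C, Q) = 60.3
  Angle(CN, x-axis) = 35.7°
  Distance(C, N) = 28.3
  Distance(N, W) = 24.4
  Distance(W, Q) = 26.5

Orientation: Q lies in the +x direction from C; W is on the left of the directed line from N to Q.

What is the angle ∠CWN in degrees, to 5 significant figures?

11.322°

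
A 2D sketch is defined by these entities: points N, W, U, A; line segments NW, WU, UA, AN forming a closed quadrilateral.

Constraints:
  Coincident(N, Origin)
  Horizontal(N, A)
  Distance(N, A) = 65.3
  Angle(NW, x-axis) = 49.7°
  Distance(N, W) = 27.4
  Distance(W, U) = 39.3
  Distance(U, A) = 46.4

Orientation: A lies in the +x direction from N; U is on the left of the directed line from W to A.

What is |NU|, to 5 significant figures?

66.204

N is at the origin; NA is horizontal with |NA| = 65.3 and A in +x, so A = (65.3, 0). NW runs at 49.7° with |NW| = 27.4, so W = (17.722, 20.897). U is determined by |WU| = 39.3 and |UA| = 46.4 together: it lies at the intersection of circle(W, 39.3) and circle(A, 46.4). With |WA| = 51.965, the foot of the radical line on WA is 20.128 from W and the perpendicular offset is √(39.3² − 20.128²) = 33.754. Taking the left-of-WA solution: U = (49.725, 43.708).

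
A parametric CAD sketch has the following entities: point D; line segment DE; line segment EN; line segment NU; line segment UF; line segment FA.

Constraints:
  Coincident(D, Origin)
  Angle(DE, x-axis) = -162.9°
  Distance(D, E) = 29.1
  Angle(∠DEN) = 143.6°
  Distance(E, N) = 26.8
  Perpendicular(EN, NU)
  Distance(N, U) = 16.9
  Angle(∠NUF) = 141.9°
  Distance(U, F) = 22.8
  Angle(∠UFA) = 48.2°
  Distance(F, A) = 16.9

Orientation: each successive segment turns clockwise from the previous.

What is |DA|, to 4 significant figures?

33.20

D is at the origin; DE runs at -162.9° with length 29.1, so E = (-27.81, -8.557). ∠DEN = 143.6° gives EN at 160.7° from the x-axis; with |EN| = 26.8, N = (-53.11, 0.3012). The perpendicularity gives NU at right angles to EN, so NU runs at 70.70°; with |NU| = 16.9, U = (-47.52, 16.25). ∠NUF = 141.9° gives UF at 32.60° from the x-axis; with |UF| = 22.8, F = (-28.31, 28.54). ∠UFA = 48.2° gives FA at -99.20° from the x-axis; with |FA| = 16.9, A = (-31.02, 11.85). Then |DA| = |A − D| = 33.20.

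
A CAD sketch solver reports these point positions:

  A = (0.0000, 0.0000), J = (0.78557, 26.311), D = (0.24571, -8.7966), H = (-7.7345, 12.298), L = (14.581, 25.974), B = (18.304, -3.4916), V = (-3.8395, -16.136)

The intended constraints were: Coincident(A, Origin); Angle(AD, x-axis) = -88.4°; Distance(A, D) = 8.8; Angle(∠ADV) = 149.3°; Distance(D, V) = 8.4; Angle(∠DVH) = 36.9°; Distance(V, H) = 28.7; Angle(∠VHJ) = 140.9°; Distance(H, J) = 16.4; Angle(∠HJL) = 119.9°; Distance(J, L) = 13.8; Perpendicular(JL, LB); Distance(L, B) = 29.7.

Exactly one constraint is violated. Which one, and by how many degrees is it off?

Perpendicular(JL, LB) — off by 8.60°.

A = (0.00, 0.00) ✓; AD at -88.40° ✓; |AD| = 8.800 ✓; ∠ADV = 149.3° ✓; |DV| = 8.400 ✓; ∠DVH = 36.90° ✓; |VH| = 28.70 ✓; ∠VHJ = 140.9° ✓; |HJ| = 16.40 ✓; ∠HJL = 119.9° ✓; |JL| = 13.80 ✓; ∠(JL, LB) = 81.40° ✗; |LB| = 29.70 ✓.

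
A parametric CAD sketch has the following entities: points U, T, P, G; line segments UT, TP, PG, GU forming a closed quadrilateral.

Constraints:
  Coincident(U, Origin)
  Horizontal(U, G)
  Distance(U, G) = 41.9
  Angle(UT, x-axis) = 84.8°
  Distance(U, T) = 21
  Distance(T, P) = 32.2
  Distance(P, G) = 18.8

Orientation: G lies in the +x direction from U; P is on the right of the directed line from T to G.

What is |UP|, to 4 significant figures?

23.56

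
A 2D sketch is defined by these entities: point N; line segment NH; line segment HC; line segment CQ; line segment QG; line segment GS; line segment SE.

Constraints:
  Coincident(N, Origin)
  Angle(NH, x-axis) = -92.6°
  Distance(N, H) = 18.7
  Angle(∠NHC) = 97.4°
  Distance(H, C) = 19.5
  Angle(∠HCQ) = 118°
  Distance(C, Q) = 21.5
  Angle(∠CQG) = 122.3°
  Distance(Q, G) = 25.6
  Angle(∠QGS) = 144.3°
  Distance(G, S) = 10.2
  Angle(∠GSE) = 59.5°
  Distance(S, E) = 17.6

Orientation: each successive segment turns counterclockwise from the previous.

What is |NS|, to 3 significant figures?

28.7

N is at the origin; NH runs at -92.6° with length 18.7, so H = (-0.848, -18.7). ∠NHC = 97.4° gives HC at -10.0° from the x-axis; with |HC| = 19.5, C = (18.4, -22.1). ∠HCQ = 118.0° gives CQ at 52.0° from the x-axis; with |CQ| = 21.5, Q = (31.6, -5.12). ∠CQG = 122.3° gives QG at 110° from the x-axis; with |QG| = 25.6, G = (23.0, 19.0). ∠QGS = 144.3° gives GS at 145° from the x-axis; with |GS| = 10.2, S = (14.6, 24.8). Then |NS| = |S − N| = 28.7.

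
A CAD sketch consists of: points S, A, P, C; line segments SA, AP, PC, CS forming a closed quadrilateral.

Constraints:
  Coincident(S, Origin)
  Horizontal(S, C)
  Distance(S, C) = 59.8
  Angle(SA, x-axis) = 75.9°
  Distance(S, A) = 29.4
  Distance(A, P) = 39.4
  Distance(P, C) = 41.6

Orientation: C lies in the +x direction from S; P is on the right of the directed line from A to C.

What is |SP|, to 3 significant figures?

21.2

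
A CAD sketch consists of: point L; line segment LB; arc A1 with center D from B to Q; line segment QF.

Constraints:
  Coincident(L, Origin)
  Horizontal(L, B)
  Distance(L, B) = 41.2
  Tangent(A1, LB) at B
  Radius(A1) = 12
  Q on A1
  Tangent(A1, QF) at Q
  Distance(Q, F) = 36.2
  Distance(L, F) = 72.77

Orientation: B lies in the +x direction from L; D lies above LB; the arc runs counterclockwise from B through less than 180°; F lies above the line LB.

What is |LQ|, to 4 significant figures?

54.38

Checks: |DQ| = 12.00 ✓; ∠(DQ, QF) = 90.00° ✓; |QF| = 36.20 ✓; |LF| = 72.77 ✓.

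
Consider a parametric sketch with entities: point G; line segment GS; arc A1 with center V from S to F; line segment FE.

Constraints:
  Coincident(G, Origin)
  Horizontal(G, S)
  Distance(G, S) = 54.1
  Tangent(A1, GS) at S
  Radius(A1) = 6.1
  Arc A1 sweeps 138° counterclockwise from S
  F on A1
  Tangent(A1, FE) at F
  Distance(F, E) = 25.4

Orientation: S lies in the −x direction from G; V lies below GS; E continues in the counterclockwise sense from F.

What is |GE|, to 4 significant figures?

48.04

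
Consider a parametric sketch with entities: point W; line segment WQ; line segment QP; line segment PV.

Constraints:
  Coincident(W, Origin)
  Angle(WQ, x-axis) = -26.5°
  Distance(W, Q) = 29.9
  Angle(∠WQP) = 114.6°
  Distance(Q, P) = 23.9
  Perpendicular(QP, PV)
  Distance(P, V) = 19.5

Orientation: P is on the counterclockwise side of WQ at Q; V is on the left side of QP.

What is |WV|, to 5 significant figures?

37.151

∠WQP = 114.6°, so QP runs at -26.5° + (180° − 114.6°) = 38.900° from the x-axis; with |QP| = 23.9, P = Q + 23.9·(cos 38.900°, sin 38.900°) = (45.359, 1.6670). QP ⟂ PV; with |PV| = 19.5 on the left of QP, V = P + 19.5·(-0.62796, 0.77824) = (33.113, 16.843). Then |WV| = |V − W| = 37.151.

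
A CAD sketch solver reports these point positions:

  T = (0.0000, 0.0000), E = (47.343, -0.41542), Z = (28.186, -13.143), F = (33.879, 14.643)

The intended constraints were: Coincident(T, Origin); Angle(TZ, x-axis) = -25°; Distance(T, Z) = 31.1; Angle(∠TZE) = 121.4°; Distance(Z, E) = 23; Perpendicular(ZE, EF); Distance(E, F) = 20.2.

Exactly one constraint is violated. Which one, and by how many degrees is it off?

Perpendicular(ZE, EF) — off by 8.20°.

T = (0.00, 0.00) ✓; TZ at -25.00° ✓; |TZ| = 31.10 ✓; ∠TZE = 121.4° ✓; |ZE| = 23.00 ✓; ∠(ZE, EF) = 98.20° ✗; |EF| = 20.20 ✓.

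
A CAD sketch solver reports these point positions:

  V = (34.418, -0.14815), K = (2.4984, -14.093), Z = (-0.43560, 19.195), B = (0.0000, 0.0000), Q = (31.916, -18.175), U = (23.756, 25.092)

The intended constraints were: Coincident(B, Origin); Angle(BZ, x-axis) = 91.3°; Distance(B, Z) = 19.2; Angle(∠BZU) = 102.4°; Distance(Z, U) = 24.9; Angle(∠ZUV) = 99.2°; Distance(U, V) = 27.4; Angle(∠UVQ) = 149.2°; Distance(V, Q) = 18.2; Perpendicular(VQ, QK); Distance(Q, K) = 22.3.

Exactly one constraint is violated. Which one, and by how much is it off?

Distance(Q, K) = 22.3 — off by 7.40.

B = (0.00, 0.00) ✓; BZ at 91.30° ✓; |BZ| = 19.20 ✓; ∠BZU = 102.4° ✓; |ZU| = 24.90 ✓; ∠ZUV = 99.20° ✓; |UV| = 27.40 ✓; ∠UVQ = 149.2° ✓; |VQ| = 18.20 ✓; ∠(VQ, QK) = 90.00° ✓; |QK| = 29.70 ✗.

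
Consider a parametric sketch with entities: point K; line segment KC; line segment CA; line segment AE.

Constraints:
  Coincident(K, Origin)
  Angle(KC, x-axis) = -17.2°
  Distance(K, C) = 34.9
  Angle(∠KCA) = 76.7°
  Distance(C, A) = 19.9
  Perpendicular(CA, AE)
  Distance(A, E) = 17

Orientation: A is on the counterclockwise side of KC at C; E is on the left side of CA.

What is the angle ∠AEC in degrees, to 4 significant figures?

49.49°

K is at the origin; KC runs at -17.2° with length 34.9, so C = 34.9·(cos -17.2°, sin -17.2°) = (33.34, -10.32). ∠KCA = 76.7°, so CA runs at -17.2° + (180° − 76.7°) = 86.10° from the x-axis; with |CA| = 19.9, A = C + 19.9·(cos 86.10°, sin 86.10°) = (34.69, 9.534). CA is perpendicular to AE; with |AE| = 17.0 on the left of CA, E = A + 17.0·(-0.9977, 0.06802) = (17.73, 10.69). Then cos ∠AEC = EA·EC / (|EA||EC|), giving 49.49°.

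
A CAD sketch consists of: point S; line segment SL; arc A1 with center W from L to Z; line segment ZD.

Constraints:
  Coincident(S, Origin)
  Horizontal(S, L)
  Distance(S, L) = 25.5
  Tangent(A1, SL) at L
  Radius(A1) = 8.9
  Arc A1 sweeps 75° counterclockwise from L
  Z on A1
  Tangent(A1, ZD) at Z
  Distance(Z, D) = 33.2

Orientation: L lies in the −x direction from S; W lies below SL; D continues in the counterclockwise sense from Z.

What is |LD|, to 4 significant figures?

42.31

S is at the origin; SL is horizontal with |SL| = 25.5 and L on the −x side, so L = (-25.50, 0.000). Since A1 is tangent to SL there, WL ⟂ SL, so W = L + (0, -8.9) = (-25.50, -8.900). On A1, L sits at bearing 90° from W; a 75° counterclockwise sweep puts Z at bearing 165°, so Z = W + 8.9·(cos 165°, sin 165°) = (-34.10, -6.597). Tangency of A1 to ZD means the radius WZ is perpendicular to ZD, so ZD runs along (−sin 165°, cos 165°); with |ZD| = 33.2, D = (-42.69, -38.67). Then |LD| = |D − L| = 42.31.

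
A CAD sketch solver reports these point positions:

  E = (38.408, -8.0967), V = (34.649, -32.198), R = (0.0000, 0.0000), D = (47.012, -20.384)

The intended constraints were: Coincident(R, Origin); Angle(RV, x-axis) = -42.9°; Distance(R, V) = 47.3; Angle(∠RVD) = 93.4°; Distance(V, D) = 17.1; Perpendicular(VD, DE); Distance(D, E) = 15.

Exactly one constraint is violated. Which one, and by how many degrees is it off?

Perpendicular(VD, DE) — off by 8.70°.

R = (0.00, 0.00) ✓; RV at -42.90° ✓; |RV| = 47.30 ✓; ∠RVD = 93.40° ✓; |VD| = 17.10 ✓; ∠(VD, DE) = 81.30° ✗; |DE| = 15.00 ✓.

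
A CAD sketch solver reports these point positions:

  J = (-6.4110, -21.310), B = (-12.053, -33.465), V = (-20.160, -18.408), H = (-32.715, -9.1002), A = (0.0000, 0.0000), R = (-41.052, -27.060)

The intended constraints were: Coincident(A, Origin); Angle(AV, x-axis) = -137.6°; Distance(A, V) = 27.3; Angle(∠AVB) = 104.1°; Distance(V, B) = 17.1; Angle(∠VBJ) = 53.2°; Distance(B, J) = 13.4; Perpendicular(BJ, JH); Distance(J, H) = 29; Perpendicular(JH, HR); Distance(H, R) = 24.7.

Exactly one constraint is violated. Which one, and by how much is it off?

Distance(H, R) = 24.7 — off by 4.90.

A = (0.00, 0.00) ✓; AV at -137.6° ✓; |AV| = 27.30 ✓; ∠AVB = 104.1° ✓; |VB| = 17.10 ✓; ∠VBJ = 53.20° ✓; |BJ| = 13.40 ✓; ∠(BJ, JH) = 90.00° ✓; |JH| = 29.00 ✓; ∠(JH, HR) = 90.00° ✓; |HR| = 19.80 ✗.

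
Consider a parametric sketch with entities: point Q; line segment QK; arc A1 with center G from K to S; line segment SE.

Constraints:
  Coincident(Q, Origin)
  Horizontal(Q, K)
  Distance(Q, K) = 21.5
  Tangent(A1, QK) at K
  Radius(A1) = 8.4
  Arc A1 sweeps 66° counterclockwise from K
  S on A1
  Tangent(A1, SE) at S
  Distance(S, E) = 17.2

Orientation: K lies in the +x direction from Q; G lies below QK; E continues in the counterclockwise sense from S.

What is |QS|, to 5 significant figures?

14.697

A1 meets QK tangentially, so GK is at right angles to QK, so G = K + (0, -8.4) = (21.500, -8.4000). On A1, K sits at bearing 90° from G; a 66° counterclockwise sweep puts S at bearing 156°, so S = G + 8.4·(cos 156°, sin 156°) = (13.826, -4.9834). Then |QS| = |S − Q| = 14.697.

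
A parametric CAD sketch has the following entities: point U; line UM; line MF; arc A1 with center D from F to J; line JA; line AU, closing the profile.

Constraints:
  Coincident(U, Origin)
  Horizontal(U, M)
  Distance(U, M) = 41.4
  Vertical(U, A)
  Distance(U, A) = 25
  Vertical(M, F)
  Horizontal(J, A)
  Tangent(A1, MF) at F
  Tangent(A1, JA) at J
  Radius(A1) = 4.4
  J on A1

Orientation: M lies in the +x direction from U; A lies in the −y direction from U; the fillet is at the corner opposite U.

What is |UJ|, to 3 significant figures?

44.7

U is at the origin; UM is horizontal with |UM| = 41.4 and M on the +x side, so M = (41.4, 0.00). U and A share the same x with |UA| = 25.0 and A on the −y side, so A = (0.00, -25.0). The virtual corner opposite U is at (41.4, -25.0). Since A1 is tangent to MF there, DF ⟂ MF and A1 meets JA tangentially, so DJ is at right angles to JA, with radius 4.4, so the center D sits 4.4 in from both sides at D = (37.0, -20.6). That places the tangent points at F = (41.4, -20.6) on MF and J = (37.0, -25.0) on JA. Then |UJ| = |J − U| = 44.7.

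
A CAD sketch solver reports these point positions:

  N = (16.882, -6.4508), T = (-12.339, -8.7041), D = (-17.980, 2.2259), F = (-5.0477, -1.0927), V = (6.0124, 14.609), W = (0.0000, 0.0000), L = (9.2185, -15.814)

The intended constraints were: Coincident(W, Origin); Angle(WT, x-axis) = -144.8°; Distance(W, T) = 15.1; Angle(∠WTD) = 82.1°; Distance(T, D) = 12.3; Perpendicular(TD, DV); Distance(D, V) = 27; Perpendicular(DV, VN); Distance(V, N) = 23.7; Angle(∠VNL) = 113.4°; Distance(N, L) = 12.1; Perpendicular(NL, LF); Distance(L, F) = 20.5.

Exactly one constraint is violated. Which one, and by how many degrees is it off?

Perpendicular(NL, LF) — off by 6.60°.

W = (0.00, 0.00) ✓; WT at -144.8° ✓; |WT| = 15.10 ✓; ∠WTD = 82.10° ✓; |TD| = 12.30 ✓; ∠(TD, DV) = 90.00° ✓; |DV| = 27.00 ✓; ∠(DV, VN) = 90.00° ✓; |VN| = 23.70 ✓; ∠VNL = 113.4° ✓; |NL| = 12.10 ✓; ∠(NL, LF) = 96.60° ✗; |LF| = 20.50 ✓.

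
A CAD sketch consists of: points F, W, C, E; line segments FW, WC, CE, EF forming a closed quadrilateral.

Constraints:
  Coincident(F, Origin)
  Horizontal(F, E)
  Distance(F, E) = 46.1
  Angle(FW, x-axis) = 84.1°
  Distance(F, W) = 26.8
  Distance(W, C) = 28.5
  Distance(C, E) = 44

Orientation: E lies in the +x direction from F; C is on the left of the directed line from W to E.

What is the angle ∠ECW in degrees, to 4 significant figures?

86.37°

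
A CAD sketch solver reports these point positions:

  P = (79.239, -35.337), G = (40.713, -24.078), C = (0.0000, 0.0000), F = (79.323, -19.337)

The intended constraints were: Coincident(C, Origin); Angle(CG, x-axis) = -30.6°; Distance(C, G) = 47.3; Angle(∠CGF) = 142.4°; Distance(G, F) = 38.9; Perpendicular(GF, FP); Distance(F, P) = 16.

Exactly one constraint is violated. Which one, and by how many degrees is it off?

Perpendicular(GF, FP) — off by 7.30°.

C = (0.00, 0.00) ✓; CG at -30.60° ✓; |CG| = 47.30 ✓; ∠CGF = 142.4° ✓; |GF| = 38.90 ✓; ∠(GF, FP) = 97.30° ✗; |FP| = 16.00 ✓.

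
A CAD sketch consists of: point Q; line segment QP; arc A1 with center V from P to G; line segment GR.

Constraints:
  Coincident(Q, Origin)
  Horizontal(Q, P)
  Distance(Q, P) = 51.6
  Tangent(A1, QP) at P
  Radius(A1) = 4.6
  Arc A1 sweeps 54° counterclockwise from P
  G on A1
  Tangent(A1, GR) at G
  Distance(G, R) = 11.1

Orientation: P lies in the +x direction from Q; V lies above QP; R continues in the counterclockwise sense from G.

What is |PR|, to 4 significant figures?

14.94

On A1, P sits at bearing -90° from V; a 54° counterclockwise sweep puts G at bearing -36°, so G = V + 4.6·(cos -36°, sin -36°) = (55.32, 1.896). Since A1 is tangent to GR there, VG ⟂ GR, so GR runs along (−sin -36°, cos -36°); with |GR| = 11.1, R = (61.85, 10.88). Then |PR| = |R − P| = 14.94.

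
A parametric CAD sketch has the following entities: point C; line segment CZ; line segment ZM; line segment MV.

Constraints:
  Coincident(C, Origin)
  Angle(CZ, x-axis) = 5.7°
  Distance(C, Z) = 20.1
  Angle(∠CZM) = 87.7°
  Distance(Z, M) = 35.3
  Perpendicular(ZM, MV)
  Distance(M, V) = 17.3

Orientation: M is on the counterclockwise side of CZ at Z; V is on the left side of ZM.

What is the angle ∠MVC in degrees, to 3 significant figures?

94.6°

C is at the origin; CZ runs at 5.7° with length 20.1, so Z = 20.1·(cos 5.7°, sin 5.7°) = (20.0, 2.00). ∠CZM = 87.7°, so ZM runs at 5.7° + (180° − 87.7°) = 98.0° from the x-axis; with |ZM| = 35.3, M = Z + 35.3·(cos 98.0°, sin 98.0°) = (15.1, 37.0). ZM is perpendicular to MV; with |MV| = 17.3 on the left of ZM, V = M + 17.3·(-0.990, -0.139) = (-2.04, 34.5). Then cos ∠MVC = VM·VC / (|VM||VC|), giving 94.6°.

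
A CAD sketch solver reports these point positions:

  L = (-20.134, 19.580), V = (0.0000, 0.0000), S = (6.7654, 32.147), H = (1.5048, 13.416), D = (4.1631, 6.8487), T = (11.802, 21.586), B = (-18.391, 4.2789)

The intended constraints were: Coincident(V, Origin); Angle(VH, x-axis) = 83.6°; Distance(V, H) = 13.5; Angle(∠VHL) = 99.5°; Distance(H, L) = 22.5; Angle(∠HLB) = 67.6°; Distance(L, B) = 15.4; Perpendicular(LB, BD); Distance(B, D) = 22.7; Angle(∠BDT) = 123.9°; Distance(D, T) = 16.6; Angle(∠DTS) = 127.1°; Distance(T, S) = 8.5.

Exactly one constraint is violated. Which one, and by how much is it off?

Distance(T, S) = 8.5 — off by 3.20.

V = (0.00, 0.00) ✓; VH at 83.60° ✓; |VH| = 13.50 ✓; ∠VHL = 99.50° ✓; |HL| = 22.50 ✓; ∠HLB = 67.60° ✓; |LB| = 15.40 ✓; ∠(LB, BD) = 90.00° ✓; |BD| = 22.70 ✓; ∠BDT = 123.9° ✓; |DT| = 16.60 ✓; ∠DTS = 127.1° ✓; |TS| = 11.70 ✗.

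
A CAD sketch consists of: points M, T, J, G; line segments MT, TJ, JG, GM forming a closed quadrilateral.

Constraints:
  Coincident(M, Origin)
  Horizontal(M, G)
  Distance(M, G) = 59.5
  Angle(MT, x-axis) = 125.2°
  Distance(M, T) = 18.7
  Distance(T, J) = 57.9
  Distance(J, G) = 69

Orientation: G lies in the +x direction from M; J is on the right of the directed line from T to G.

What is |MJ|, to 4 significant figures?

40.93

Checks: |TJ| = 57.90 ✓; |JG| = 69.00 ✓.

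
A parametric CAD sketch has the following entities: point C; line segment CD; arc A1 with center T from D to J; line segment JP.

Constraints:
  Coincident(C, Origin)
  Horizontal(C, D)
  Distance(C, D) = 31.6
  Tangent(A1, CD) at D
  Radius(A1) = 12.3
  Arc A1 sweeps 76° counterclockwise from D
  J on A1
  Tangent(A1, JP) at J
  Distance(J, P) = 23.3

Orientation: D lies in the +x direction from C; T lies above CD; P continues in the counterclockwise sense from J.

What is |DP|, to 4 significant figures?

36.45

C is at the origin; CD is horizontal with |CD| = 31.6 and D on the +x side, so D = (31.60, 0.000). A1 meets CD tangentially, so TD is at right angles to CD, so T = D + (0, 12.3) = (31.60, 12.30). On A1, D sits at bearing -90° from T; a 76° counterclockwise sweep puts J at bearing -14°, so J = T + 12.3·(cos -14°, sin -14°) = (43.53, 9.324). Since A1 is tangent to JP there, TJ ⟂ JP, so JP runs along (−sin -14°, cos -14°); with |JP| = 23.3, P = (49.17, 31.93). Then |DP| = |P − D| = 36.45.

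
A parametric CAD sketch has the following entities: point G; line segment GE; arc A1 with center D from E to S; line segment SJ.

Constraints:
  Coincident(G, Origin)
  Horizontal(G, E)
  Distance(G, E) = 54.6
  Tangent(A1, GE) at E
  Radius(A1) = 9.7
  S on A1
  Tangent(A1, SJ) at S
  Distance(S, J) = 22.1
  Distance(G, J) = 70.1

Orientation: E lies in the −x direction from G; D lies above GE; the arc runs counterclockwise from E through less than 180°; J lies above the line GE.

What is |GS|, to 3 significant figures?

50.0

G is at the origin; G and E share the same y with |GE| = 54.6 and E on the −x side, so E = (-54.6, 0.00). Tangency of A1 to GE means the radius DE is perpendicular to GE, so D = E + (0, 9.7) = (-54.6, 9.70). Since DS ⟂ SJ (tangency), |DJ| = √(9.7² + 22.1²) = 24.1 regardless of where S sits on A1. So J lies on both circle(G, 70.1) and circle(D, 24.1); the above-GE intersection is J = (-62.0, 32.7). S is the foot of the tangent from J: S = (-47.3, 16.1).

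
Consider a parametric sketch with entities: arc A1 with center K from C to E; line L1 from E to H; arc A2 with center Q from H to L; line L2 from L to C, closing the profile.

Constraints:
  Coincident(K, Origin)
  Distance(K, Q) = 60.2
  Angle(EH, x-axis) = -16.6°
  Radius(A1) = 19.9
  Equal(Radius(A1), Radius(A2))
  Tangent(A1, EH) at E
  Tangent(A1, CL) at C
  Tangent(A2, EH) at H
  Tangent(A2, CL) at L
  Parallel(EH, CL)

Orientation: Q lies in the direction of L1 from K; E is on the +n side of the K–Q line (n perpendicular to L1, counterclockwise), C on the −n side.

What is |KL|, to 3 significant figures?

63.4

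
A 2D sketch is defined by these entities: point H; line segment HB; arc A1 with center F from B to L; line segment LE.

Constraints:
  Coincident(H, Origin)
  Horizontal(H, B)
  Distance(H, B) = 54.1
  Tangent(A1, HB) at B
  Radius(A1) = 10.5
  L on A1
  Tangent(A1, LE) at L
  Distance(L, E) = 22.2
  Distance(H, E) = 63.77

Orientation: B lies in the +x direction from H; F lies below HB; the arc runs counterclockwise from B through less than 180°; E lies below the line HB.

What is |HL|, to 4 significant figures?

46.82

H is at the origin; H and B share the same y with |HB| = 54.1 and B on the +x side, so B = (54.10, 0.000). A1 meets HB tangentially, so FB is at right angles to HB, so F = B + (0, -10.5) = (54.10, -10.50). Since FL ⟂ LE (tangency), |FE| = √(10.5² + 22.2²) = 24.56 regardless of where L sits on A1. So E lies on both circle(H, 63.77) and circle(F, 24.56); the below-HB intersection is E = (53.28, -35.04). L is the foot of the tangent from E: L = (44.46, -14.67).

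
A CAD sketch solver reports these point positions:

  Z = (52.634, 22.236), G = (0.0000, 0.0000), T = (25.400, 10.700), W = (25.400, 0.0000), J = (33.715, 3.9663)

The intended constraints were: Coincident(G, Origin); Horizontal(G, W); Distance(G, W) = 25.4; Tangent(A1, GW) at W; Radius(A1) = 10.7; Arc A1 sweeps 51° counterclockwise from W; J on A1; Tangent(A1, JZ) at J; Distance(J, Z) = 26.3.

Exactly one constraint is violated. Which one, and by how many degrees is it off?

Tangent(A1, JZ) at J — off by 7.00°.

G = (0.00, 0.00) ✓; G.y = 0.00, W.y = 0.00 ✓; |GW| = 25.40 ✓; ∠(TW, WG) = 90.00° ✓; |TW| = 10.70 ✓; bearing(T→J) − bearing(T→W) = 51.00° ✓; |TJ| = 10.70 ✓; ∠(TJ, JZ) = 97.00° ✗; |JZ| = 26.30 ✓.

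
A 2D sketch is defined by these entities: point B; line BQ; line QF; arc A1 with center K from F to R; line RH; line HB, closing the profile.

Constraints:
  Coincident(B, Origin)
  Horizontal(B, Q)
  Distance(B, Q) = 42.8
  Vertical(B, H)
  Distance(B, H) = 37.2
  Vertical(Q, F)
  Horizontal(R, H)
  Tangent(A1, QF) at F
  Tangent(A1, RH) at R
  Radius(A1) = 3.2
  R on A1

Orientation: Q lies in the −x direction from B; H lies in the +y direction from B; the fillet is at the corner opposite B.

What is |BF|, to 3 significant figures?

54.7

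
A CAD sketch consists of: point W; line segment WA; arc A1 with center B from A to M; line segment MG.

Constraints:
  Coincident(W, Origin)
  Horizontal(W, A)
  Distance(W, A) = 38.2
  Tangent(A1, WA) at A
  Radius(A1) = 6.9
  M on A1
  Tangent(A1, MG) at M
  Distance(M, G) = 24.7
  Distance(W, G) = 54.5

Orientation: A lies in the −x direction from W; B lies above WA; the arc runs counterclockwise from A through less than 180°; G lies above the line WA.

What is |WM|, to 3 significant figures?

33.8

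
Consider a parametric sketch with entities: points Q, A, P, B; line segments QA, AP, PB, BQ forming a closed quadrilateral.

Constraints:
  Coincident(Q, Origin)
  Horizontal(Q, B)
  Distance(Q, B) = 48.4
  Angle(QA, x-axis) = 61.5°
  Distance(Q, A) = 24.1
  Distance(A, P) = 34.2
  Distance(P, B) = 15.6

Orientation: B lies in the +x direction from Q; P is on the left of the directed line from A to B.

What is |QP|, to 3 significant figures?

47.7

Checks: |AP| = 34.20 ✓; |PB| = 15.60 ✓.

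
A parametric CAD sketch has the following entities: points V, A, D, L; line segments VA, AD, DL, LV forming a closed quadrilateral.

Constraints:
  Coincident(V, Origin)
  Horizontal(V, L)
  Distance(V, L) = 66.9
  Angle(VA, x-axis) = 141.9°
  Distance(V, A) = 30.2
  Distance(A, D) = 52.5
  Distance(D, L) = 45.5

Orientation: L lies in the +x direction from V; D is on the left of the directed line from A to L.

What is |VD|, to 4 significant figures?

37.40

V is at the origin; VL is horizontal with |VL| = 66.9 and L in +x, so L = (66.9, 0). VA runs at 141.9° with |VA| = 30.2, so A = (-23.77, 18.63). D is determined by |AD| = 52.5 and |DL| = 45.5 together: it lies at the intersection of circle(A, 52.5) and circle(L, 45.5). With |AL| = 92.56, the foot of the radical line on AL is 49.99 from A and the perpendicular offset is √(52.5² − 49.99²) = 16.05. Taking the left-of-AL solution: D = (28.43, 24.29).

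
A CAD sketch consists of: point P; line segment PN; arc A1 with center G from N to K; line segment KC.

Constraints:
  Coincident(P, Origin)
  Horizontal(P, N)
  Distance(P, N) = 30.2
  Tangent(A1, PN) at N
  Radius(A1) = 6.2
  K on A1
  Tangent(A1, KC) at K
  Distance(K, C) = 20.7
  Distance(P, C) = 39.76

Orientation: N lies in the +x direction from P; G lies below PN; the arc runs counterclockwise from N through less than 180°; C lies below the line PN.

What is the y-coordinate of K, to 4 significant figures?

-7.502

Checks: P = (0.00, 0.00) ✓; |GK| = 6.200 ✓; ∠(GK, KC) = 90.00° ✓; |KC| = 20.70 ✓; |PC| = 39.76 ✓.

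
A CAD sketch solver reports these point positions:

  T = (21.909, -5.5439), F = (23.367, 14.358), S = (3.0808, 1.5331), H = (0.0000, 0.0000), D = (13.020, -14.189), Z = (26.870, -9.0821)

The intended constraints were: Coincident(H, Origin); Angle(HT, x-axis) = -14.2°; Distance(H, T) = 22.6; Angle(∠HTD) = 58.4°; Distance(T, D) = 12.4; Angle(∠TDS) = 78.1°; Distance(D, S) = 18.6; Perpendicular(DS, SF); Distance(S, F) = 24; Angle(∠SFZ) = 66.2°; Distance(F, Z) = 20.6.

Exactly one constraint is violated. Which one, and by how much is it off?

Distance(F, Z) = 20.6 — off by 3.10.

H = (0.00, 0.00) ✓; HT at -14.20° ✓; |HT| = 22.60 ✓; ∠HTD = 58.40° ✓; |TD| = 12.40 ✓; ∠TDS = 78.10° ✓; |DS| = 18.60 ✓; ∠(DS, SF) = 90.00° ✓; |SF| = 24.00 ✓; ∠SFZ = 66.20° ✓; |FZ| = 23.70 ✗.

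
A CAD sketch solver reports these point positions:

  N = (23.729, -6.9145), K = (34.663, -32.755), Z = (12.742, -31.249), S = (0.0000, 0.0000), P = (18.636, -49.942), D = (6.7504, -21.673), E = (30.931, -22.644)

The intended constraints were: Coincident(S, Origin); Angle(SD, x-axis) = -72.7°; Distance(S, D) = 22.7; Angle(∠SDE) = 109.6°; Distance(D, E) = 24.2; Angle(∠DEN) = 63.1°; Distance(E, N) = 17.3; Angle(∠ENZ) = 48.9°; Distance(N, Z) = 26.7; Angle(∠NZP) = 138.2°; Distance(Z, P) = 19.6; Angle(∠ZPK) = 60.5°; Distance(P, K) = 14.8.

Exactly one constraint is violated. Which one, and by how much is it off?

Distance(P, K) = 14.8 — off by 8.70.

S = (0.00, 0.00) ✓; SD at -72.70° ✓; |SD| = 22.70 ✓; ∠SDE = 109.6° ✓; |DE| = 24.20 ✓; ∠DEN = 63.10° ✓; |EN| = 17.30 ✓; ∠ENZ = 48.90° ✓; |NZ| = 26.70 ✓; ∠NZP = 138.2° ✓; |ZP| = 19.60 ✓; ∠ZPK = 60.50° ✓; |PK| = 23.50 ✗.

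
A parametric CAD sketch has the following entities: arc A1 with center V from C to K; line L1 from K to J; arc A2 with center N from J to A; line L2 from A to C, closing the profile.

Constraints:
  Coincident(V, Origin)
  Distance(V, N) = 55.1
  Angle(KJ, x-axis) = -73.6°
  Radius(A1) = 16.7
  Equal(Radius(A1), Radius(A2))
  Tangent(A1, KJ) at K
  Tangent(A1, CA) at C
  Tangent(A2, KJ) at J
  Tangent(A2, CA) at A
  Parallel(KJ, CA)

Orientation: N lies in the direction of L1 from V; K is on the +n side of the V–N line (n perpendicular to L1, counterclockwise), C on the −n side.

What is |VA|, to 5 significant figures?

57.575

Tangency of A1 to both parallel lines with radius 16.7 puts K and C at V ± 16.7·n: K = (16.021, 4.7151), C = (-16.021, -4.7151). Equal radii place J and A the same way about N: J = N + 16.7·n = (31.578, -48.143), A = N − 16.7·n = (-0.46353, -57.573). Then |VA| = |A − V| = 57.575.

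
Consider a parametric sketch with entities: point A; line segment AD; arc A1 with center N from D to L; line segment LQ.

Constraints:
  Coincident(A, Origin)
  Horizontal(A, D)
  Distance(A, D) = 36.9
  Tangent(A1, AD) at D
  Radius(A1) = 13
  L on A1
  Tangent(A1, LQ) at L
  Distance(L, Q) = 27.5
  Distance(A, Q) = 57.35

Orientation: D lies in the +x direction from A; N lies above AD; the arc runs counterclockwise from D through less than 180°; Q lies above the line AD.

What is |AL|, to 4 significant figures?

52.09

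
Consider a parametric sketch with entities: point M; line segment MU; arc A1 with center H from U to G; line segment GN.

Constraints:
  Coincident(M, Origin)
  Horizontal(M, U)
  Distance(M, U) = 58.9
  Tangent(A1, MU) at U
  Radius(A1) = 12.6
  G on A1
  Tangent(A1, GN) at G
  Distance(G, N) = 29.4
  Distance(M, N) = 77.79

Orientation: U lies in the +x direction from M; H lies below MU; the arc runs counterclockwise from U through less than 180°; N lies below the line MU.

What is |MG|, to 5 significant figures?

52.002

Checks: |HG| = 12.60 ✓; ∠(HG, GN) = 90.00° ✓; |GN| = 29.40 ✓; |MN| = 77.79 ✓.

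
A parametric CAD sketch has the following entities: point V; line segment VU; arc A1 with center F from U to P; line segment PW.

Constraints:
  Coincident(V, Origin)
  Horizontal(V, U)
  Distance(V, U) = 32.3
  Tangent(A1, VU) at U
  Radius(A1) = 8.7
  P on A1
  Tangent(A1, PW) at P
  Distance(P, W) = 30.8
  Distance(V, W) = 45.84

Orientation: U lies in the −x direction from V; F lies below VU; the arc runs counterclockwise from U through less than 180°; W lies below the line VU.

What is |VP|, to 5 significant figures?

41.852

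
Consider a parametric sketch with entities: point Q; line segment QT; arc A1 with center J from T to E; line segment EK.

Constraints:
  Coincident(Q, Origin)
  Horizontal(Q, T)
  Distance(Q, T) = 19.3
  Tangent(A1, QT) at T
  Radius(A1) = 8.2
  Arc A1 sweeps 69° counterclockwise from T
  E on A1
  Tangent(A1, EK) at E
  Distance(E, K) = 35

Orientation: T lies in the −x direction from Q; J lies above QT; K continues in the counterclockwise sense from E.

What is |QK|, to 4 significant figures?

37.95

On A1, T sits at bearing -90° from J; a 69° counterclockwise sweep puts E at bearing -21°, so E = J + 8.2·(cos -21°, sin -21°) = (-11.64, 5.261). Tangency of A1 to EK means the radius JE is perpendicular to EK, so EK runs along (−sin -21°, cos -21°); with |EK| = 35.0, K = (0.8982, 37.94). Then |QK| = |K − Q| = 37.95.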